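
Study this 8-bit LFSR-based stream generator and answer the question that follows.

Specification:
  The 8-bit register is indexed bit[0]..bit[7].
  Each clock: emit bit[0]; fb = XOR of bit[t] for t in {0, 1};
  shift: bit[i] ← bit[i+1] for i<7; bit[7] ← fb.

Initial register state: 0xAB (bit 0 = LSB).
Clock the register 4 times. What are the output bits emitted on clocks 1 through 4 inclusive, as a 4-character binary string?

reg_0 = 0xAB
clock 1: out=1, reg = 0x55
clock 2: out=1, reg = 0xAA
clock 3: out=0, reg = 0xD5
clock 4: out=1, reg = 0xEA

1101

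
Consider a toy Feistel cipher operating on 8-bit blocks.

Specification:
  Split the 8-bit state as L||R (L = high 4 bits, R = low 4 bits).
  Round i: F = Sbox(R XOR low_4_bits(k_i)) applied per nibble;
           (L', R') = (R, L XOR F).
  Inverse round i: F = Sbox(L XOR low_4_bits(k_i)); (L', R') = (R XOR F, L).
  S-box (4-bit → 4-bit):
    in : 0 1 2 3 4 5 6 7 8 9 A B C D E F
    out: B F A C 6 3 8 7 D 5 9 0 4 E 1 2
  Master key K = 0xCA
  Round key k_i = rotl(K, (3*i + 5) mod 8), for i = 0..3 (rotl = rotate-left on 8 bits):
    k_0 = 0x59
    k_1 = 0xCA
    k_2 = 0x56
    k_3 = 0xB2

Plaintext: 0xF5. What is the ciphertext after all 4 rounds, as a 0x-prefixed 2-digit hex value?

0xF4

s_0 = plaintext = 0xF5
s_1 = Round(s_0, k_0) = 0x5B
s_2 = Round(s_1, k_1) = 0xBA
s_3 = Round(s_2, k_2) = 0xAF
s_4 = Round(s_3, k_3) = 0xF4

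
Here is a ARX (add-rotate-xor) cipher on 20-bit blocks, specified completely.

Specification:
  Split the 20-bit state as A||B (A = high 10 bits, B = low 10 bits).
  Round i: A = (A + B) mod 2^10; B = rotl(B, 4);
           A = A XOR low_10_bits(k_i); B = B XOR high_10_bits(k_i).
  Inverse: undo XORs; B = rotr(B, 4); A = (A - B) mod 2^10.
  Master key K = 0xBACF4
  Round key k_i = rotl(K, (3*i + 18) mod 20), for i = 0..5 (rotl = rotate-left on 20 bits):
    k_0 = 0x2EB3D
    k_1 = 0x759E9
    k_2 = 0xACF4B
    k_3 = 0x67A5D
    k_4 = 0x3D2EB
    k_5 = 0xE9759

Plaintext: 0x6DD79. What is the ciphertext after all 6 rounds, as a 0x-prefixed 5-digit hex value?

s_0 = plaintext = 0x6DD79
s_1 = Round(s_0, k_0) = 0x0372F
s_2 = Round(s_1, k_1) = 0xB572A
s_3 = Round(s_2, k_2) = 0xAD01F
s_4 = Round(s_3, k_3) = 0x2386E
s_5 = Round(s_4, k_4) = 0x85E15
s_6 = Round(s_5, k_5) = 0xDD6FD

0xDD6FD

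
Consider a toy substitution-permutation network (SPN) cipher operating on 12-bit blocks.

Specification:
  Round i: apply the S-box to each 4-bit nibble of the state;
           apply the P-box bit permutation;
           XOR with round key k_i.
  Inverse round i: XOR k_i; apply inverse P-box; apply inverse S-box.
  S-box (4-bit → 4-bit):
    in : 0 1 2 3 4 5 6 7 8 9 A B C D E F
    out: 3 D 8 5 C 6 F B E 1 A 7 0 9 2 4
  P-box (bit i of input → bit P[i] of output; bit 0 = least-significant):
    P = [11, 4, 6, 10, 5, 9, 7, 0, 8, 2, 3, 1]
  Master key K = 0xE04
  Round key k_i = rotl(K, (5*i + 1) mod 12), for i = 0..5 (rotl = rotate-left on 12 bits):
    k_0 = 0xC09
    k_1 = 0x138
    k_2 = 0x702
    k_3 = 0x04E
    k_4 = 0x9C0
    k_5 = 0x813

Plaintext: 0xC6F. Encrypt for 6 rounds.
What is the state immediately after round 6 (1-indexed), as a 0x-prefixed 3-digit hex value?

s_0 = plaintext = 0xC6F
s_1 = Round(s_0, k_0) = 0xEE8
s_2 = Round(s_1, k_1) = 0x76C
s_3 = Round(s_2, k_2) = 0x4A5
s_4 = Round(s_3, k_3) = 0x215
s_5 = Round(s_4, k_4) = 0x933
s_6 = Round(s_5, k_5) = 0x1F3

0x1F3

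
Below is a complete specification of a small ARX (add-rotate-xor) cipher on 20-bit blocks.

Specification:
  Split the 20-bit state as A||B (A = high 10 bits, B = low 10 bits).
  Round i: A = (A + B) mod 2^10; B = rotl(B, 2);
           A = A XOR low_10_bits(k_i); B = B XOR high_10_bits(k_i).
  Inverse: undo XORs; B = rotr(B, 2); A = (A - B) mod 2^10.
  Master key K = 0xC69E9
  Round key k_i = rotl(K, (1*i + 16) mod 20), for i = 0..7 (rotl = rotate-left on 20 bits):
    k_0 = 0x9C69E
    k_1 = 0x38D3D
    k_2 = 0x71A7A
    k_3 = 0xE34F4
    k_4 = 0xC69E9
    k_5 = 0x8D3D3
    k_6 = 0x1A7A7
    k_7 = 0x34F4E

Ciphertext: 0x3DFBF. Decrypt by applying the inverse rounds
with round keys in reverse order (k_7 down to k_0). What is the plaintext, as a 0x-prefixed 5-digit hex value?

0x9FC1E

s_0 = ciphertext = 0x3DFBF
s_1 = InvRound(s_0, k_7) = 0xB78DB
s_2 = InvRound(s_1, k_6) = 0xD362C
s_3 = InvRound(s_2, k_5) = 0x26006
s_4 = InvRound(s_3, k_4) = 0x2A8C7
s_5 = InvRound(s_4, k_3) = 0x632D2
s_6 = InvRound(s_5, k_2) = 0xCC4C5
s_7 = InvRound(s_6, k_1) = 0x00E09
s_8 = InvRound(s_7, k_0) = 0x9FC1E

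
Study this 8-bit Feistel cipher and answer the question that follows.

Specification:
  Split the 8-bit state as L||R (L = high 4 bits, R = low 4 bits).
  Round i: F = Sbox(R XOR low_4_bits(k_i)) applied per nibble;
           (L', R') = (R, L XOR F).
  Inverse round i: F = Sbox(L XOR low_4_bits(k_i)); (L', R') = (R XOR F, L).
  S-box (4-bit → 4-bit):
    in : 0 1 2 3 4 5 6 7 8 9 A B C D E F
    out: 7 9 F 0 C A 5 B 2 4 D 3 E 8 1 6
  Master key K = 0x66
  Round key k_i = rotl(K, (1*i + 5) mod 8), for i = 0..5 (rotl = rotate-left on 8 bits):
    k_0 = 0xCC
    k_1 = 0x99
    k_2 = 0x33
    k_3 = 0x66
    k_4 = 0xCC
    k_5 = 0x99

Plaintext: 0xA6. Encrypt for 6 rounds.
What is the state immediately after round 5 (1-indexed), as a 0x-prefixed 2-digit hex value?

s_0 = plaintext = 0xA6
s_1 = Round(s_0, k_0) = 0x67
s_2 = Round(s_1, k_1) = 0x77
s_3 = Round(s_2, k_2) = 0x7B
s_4 = Round(s_3, k_3) = 0xBF
s_5 = Round(s_4, k_4) = 0xFB
s_6 = Round(s_5, k_5) = 0xB0

0xFB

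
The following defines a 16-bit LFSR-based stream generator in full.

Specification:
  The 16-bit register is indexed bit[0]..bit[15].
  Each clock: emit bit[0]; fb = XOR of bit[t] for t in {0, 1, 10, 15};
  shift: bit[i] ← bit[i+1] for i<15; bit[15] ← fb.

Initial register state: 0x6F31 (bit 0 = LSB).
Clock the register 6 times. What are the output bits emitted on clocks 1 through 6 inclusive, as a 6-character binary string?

reg_0 = 0x6F31
clock 1: out=1, reg = 0x3798
clock 2: out=0, reg = 0x9BCC
clock 3: out=0, reg = 0xCDE6
clock 4: out=0, reg = 0xE6F3
clock 5: out=1, reg = 0x7379
clock 6: out=1, reg = 0xB9BC

100011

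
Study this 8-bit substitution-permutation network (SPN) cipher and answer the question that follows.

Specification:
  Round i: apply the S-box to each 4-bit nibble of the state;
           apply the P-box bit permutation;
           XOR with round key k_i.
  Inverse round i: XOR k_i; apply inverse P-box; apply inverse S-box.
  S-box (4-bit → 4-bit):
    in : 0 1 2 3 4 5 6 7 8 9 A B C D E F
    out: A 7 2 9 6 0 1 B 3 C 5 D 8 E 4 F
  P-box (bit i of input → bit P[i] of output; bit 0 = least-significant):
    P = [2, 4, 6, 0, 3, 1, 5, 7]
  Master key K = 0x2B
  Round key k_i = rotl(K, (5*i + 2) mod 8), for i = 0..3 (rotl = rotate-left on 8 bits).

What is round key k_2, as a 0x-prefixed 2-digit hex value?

K = 0x2B
k_0 = rotl(K, (5*0+2) mod 8) = rotl(K, 2) = 0xAC
k_1 = rotl(K, (5*1+2) mod 8) = rotl(K, 7) = 0x95
k_2 = rotl(K, (5*2+2) mod 8) = rotl(K, 4) = 0xB2

0xB2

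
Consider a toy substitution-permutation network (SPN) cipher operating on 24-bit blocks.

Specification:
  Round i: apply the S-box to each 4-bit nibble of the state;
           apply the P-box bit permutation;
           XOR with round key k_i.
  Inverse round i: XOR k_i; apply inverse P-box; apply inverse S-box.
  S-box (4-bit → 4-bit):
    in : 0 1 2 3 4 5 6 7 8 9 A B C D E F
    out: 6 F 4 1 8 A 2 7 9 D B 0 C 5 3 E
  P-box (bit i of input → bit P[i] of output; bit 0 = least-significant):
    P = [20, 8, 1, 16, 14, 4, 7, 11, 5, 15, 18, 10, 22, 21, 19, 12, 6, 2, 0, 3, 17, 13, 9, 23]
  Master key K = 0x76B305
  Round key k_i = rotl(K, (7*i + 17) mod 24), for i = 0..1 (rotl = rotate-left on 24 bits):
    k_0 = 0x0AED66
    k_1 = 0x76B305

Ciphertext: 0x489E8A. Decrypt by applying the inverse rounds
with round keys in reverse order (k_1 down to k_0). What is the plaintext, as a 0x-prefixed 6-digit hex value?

0x52E7D5

s_0 = ciphertext = 0x489E8A
s_1 = InvRound(s_0, k_1) = 0xEF0CC7
s_2 = InvRound(s_1, k_0) = 0x52E7D5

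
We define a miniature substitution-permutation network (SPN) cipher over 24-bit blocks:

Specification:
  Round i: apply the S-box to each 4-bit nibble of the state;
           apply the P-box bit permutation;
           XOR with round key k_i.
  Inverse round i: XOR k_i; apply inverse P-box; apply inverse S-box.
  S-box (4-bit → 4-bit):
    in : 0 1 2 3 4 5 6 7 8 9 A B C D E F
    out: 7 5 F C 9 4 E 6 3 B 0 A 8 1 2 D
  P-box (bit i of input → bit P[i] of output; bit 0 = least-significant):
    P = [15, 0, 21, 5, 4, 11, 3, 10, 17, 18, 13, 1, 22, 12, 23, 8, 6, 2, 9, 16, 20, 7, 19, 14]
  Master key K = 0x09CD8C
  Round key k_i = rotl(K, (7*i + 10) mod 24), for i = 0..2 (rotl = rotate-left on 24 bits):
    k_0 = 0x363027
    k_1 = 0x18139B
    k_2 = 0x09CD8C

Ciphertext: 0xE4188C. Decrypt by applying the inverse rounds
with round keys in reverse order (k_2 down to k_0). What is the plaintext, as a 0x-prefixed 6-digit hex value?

s_0 = ciphertext = 0xE4188C
s_1 = InvRound(s_0, k_2) = 0x3C2EC1
s_2 = InvRound(s_1, k_1) = 0xADB625
s_3 = InvRound(s_2, k_0) = 0x1354CD

0x1354CD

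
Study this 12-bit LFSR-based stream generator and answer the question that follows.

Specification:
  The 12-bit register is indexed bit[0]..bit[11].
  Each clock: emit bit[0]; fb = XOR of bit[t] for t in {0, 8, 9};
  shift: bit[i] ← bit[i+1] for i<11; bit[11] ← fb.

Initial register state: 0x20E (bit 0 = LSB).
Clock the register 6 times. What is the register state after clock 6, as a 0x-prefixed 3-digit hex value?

0xD48

reg_0 = 0x20E
clock 1: out=0, reg = 0x907
clock 2: out=1, reg = 0x483
clock 3: out=1, reg = 0xA41
clock 4: out=1, reg = 0x520
clock 5: out=0, reg = 0xA90
clock 6: out=0, reg = 0xD48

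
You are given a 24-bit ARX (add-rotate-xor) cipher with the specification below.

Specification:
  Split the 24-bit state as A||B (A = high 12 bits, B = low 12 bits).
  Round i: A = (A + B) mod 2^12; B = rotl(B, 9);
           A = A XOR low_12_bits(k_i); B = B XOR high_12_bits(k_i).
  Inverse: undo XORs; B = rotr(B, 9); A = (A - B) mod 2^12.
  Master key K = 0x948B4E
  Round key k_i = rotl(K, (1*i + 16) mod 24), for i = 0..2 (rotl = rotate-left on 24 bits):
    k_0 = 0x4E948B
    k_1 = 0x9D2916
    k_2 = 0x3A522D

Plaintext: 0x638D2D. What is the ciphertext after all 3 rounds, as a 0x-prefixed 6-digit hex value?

s_0 = plaintext = 0x638D2D
s_1 = Round(s_0, k_0) = 0x7EEF4C
s_2 = Round(s_1, k_1) = 0xE2C03B
s_3 = Round(s_2, k_2) = 0xC4A5A2

0xC4A5A2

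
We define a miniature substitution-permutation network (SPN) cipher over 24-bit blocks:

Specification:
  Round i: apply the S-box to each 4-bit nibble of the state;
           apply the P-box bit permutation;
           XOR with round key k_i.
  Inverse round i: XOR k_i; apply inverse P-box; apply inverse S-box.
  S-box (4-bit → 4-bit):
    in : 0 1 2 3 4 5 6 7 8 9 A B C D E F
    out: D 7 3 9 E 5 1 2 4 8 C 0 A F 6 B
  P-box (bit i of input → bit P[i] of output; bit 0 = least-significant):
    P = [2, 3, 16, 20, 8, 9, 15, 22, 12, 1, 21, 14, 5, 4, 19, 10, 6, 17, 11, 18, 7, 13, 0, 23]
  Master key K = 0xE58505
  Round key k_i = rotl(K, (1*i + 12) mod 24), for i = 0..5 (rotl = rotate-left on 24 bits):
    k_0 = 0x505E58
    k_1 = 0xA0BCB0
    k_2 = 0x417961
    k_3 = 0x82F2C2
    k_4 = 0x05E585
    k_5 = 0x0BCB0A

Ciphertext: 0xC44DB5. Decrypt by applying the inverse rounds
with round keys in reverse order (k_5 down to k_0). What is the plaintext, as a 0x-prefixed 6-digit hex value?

s_0 = ciphertext = 0xC44DB5
s_1 = InvRound(s_0, k_5) = 0x0CD741
s_2 = InvRound(s_1, k_4) = 0x268675
s_3 = InvRound(s_2, k_3) = 0xD9FDB6
s_4 = InvRound(s_3, k_2) = 0x064783
s_5 = InvRound(s_4, k_1) = 0x442D1B
s_6 = InvRound(s_5, k_0) = 0xE3BF29

0xE3BF29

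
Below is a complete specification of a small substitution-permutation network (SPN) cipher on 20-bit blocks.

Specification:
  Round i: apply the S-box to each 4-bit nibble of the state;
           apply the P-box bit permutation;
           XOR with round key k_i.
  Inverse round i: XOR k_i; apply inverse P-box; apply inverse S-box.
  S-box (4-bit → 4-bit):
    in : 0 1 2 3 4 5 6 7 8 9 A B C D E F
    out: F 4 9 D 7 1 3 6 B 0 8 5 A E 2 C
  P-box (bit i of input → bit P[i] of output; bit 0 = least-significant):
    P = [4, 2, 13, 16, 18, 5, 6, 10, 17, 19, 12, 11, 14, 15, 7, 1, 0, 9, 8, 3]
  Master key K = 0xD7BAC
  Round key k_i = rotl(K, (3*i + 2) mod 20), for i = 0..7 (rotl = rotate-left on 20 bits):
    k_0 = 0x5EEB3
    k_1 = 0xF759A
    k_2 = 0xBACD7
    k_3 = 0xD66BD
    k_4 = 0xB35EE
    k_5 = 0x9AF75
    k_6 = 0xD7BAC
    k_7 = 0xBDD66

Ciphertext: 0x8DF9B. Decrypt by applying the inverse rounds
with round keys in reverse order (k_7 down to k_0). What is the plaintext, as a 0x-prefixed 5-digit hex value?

s_0 = ciphertext = 0x8DF9B
s_1 = InvRound(s_0, k_7) = 0x81578
s_2 = InvRound(s_1, k_6) = 0xEBA30
s_3 = InvRound(s_2, k_5) = 0xB9B3C
s_4 = InvRound(s_3, k_4) = 0xEDAFB
s_5 = InvRound(s_4, k_3) = 0x9C3FD
s_6 = InvRound(s_5, k_2) = 0xD22C1
s_7 = InvRound(s_6, k_1) = 0x02BF5
s_8 = InvRound(s_7, k_0) = 0x1893C

0x1893C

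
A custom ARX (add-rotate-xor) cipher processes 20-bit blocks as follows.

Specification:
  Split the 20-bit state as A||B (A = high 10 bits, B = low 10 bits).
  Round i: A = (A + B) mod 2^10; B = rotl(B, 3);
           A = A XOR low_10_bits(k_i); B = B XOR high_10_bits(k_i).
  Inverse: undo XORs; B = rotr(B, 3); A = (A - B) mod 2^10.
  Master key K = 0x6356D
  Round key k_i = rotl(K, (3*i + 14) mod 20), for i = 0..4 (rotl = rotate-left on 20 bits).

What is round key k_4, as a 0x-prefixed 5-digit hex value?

K = 0x6356D
k_0 = rotl(K, (3*0+14) mod 20) = rotl(K, 14) = 0xB58D5
k_1 = rotl(K, (3*1+14) mod 20) = rotl(K, 17) = 0xAC6AD
k_2 = rotl(K, (3*2+14) mod 20) = rotl(K, 0) = 0x6356D
k_3 = rotl(K, (3*3+14) mod 20) = rotl(K, 3) = 0x1AB6B
k_4 = rotl(K, (3*4+14) mod 20) = rotl(K, 6) = 0xD5B58

0xD5B58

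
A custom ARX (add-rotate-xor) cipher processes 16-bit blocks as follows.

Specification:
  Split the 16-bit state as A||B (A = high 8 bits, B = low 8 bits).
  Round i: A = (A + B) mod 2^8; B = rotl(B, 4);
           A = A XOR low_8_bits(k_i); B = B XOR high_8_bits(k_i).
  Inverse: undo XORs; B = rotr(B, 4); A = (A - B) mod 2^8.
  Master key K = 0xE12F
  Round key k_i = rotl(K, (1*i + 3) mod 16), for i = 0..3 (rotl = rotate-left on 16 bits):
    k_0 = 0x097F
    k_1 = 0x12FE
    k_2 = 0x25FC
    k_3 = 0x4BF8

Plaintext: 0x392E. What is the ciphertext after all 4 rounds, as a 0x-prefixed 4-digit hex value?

0xBCB5

s_0 = plaintext = 0x392E
s_1 = Round(s_0, k_0) = 0x18EB
s_2 = Round(s_1, k_1) = 0xFDAC
s_3 = Round(s_2, k_2) = 0x55EF
s_4 = Round(s_3, k_3) = 0xBCB5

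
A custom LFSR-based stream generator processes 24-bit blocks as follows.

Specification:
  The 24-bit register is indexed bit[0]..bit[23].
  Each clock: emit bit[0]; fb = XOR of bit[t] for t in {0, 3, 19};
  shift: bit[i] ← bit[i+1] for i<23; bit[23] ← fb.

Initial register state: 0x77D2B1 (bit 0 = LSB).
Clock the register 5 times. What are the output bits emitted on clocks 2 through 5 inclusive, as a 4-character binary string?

0001

reg_0 = 0x77D2B1
clock 1: out=1, reg = 0xBBE958
clock 2: out=0, reg = 0x5DF4AC
clock 3: out=0, reg = 0x2EFA56
clock 4: out=0, reg = 0x977D2B
clock 5: out=1, reg = 0x4BBE95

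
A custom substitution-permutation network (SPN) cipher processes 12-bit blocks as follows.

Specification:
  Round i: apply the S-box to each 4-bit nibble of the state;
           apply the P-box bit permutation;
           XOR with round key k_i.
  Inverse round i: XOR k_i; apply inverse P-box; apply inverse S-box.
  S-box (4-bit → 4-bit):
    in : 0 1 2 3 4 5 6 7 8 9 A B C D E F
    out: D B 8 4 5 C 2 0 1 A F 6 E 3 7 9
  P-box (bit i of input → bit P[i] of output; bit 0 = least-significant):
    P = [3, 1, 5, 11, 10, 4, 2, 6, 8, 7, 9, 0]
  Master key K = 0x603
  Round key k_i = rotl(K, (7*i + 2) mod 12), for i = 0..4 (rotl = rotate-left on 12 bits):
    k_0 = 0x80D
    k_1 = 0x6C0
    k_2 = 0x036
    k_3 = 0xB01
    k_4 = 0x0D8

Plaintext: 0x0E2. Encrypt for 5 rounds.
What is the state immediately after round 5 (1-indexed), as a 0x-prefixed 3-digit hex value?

s_0 = plaintext = 0x0E2
s_1 = Round(s_0, k_0) = 0x718
s_2 = Round(s_1, k_1) = 0x298
s_3 = Round(s_2, k_2) = 0x06F
s_4 = Round(s_3, k_3) = 0x018
s_5 = Round(s_4, k_4) = 0x781

0x781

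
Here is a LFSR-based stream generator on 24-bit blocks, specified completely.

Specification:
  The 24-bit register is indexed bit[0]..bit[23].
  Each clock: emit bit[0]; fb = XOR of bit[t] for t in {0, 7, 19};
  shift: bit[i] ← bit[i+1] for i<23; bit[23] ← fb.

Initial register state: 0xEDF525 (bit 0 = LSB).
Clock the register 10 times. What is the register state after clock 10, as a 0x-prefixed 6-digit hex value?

0x24BB7D

reg_0 = 0xEDF525
clock 1: out=1, reg = 0x76FA92
clock 2: out=0, reg = 0xBB7D49
clock 3: out=1, reg = 0x5DBEA4
clock 4: out=0, reg = 0x2EDF52
clock 5: out=0, reg = 0x976FA9
clock 6: out=1, reg = 0x4BB7D4
clock 7: out=0, reg = 0x25DBEA
clock 8: out=0, reg = 0x92EDF5
clock 9: out=1, reg = 0x4976FA
clock 10: out=0, reg = 0x24BB7D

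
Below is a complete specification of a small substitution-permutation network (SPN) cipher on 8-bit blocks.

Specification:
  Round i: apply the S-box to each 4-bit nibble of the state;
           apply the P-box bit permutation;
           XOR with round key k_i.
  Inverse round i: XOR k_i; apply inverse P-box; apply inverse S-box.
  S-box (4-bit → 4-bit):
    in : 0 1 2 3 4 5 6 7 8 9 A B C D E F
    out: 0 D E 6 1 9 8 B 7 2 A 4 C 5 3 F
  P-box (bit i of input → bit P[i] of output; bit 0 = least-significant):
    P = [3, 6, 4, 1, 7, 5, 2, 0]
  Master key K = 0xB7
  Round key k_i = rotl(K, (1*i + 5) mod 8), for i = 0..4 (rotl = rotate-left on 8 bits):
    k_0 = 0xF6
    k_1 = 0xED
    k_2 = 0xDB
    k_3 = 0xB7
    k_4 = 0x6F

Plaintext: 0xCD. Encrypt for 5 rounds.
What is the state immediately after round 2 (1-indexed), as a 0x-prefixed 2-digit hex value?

s_0 = plaintext = 0xCD
s_1 = Round(s_0, k_0) = 0xEB
s_2 = Round(s_1, k_1) = 0x5D
s_3 = Round(s_2, k_2) = 0x42
s_4 = Round(s_3, k_3) = 0x65
s_5 = Round(s_4, k_4) = 0x64

0x5D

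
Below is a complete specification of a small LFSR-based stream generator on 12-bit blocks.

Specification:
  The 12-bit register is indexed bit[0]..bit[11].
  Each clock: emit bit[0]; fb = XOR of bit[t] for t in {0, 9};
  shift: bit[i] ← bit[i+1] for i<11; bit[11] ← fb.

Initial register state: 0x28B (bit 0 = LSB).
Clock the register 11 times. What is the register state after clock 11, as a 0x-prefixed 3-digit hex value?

reg_0 = 0x28B
clock 1: out=1, reg = 0x145
clock 2: out=1, reg = 0x8A2
clock 3: out=0, reg = 0x451
clock 4: out=1, reg = 0xA28
clock 5: out=0, reg = 0xD14
clock 6: out=0, reg = 0x68A
clock 7: out=0, reg = 0xB45
clock 8: out=1, reg = 0x5A2
clock 9: out=0, reg = 0x2D1
clock 10: out=1, reg = 0x168
clock 11: out=0, reg = 0x0B4

0x0B4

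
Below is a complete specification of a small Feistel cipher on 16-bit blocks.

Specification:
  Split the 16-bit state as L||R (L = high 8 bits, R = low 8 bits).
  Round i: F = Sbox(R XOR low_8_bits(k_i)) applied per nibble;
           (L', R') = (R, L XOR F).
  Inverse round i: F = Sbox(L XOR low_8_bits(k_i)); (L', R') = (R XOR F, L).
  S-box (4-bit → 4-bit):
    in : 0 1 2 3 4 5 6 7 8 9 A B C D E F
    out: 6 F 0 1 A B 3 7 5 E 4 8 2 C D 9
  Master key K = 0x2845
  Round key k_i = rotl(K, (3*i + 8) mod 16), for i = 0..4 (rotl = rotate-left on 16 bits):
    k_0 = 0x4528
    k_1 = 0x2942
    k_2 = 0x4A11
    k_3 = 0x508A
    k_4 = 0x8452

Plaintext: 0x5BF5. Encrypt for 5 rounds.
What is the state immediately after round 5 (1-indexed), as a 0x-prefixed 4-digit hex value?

0xC47D

s_0 = plaintext = 0x5BF5
s_1 = Round(s_0, k_0) = 0xF597
s_2 = Round(s_1, k_1) = 0x973E
s_3 = Round(s_2, k_2) = 0x3E9E
s_4 = Round(s_3, k_3) = 0x9EC4
s_5 = Round(s_4, k_4) = 0xC47D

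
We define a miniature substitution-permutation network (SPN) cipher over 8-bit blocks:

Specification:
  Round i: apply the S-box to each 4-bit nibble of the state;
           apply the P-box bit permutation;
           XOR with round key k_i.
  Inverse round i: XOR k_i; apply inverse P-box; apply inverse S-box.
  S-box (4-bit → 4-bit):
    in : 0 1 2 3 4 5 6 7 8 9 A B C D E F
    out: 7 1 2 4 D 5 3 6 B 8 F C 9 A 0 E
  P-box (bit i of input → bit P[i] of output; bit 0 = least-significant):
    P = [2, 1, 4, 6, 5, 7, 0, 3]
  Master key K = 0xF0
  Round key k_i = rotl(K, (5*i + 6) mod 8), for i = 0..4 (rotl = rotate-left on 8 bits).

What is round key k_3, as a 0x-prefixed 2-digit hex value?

K = 0xF0
k_0 = rotl(K, (5*0+6) mod 8) = rotl(K, 6) = 0x3C
k_1 = rotl(K, (5*1+6) mod 8) = rotl(K, 3) = 0x87
k_2 = rotl(K, (5*2+6) mod 8) = rotl(K, 0) = 0xF0
k_3 = rotl(K, (5*3+6) mod 8) = rotl(K, 5) = 0x1E

0x1E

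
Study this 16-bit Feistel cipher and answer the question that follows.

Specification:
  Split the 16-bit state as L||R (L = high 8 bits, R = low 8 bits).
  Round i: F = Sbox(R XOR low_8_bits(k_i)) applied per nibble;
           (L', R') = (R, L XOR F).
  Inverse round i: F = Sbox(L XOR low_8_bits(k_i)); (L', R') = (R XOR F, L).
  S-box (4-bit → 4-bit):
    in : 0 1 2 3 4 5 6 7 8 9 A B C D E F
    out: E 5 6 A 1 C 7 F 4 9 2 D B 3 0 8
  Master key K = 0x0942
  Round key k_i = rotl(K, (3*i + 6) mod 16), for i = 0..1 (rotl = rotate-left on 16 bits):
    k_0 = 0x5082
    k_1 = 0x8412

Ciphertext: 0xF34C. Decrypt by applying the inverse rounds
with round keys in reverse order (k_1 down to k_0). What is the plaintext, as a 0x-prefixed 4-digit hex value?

0x4E49

s_0 = ciphertext = 0xF34C
s_1 = InvRound(s_0, k_1) = 0x49F3
s_2 = InvRound(s_1, k_0) = 0x4E49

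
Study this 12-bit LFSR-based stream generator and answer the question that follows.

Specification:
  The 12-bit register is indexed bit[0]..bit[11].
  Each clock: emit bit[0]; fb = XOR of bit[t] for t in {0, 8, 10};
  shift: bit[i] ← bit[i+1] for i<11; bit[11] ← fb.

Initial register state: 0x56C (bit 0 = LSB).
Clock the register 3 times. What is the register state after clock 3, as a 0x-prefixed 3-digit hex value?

0x0AD

reg_0 = 0x56C
clock 1: out=0, reg = 0x2B6
clock 2: out=0, reg = 0x15B
clock 3: out=1, reg = 0x0AD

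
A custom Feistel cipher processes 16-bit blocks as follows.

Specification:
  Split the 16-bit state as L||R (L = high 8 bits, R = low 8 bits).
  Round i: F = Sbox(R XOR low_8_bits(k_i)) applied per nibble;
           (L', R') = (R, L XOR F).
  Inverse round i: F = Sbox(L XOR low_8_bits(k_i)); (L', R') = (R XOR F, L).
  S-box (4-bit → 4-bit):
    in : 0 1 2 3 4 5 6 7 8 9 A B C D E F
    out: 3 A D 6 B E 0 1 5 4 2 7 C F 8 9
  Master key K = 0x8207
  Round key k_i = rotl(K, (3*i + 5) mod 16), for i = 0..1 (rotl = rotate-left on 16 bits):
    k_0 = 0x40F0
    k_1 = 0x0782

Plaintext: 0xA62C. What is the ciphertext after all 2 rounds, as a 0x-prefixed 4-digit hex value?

s_0 = plaintext = 0xA62C
s_1 = Round(s_0, k_0) = 0x2C5A
s_2 = Round(s_1, k_1) = 0x5AD9

0x5AD9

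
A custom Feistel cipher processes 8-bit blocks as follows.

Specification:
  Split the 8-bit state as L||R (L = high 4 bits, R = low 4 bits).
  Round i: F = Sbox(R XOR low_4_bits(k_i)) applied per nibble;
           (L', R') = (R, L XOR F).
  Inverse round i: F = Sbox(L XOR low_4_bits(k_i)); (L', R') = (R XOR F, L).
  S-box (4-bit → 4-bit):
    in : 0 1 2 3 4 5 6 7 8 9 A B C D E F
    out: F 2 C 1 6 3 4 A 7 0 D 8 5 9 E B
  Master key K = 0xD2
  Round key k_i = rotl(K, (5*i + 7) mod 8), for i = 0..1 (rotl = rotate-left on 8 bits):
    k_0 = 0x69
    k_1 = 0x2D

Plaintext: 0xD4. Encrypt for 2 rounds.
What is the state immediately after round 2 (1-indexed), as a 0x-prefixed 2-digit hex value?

0x44

s_0 = plaintext = 0xD4
s_1 = Round(s_0, k_0) = 0x44
s_2 = Round(s_1, k_1) = 0x44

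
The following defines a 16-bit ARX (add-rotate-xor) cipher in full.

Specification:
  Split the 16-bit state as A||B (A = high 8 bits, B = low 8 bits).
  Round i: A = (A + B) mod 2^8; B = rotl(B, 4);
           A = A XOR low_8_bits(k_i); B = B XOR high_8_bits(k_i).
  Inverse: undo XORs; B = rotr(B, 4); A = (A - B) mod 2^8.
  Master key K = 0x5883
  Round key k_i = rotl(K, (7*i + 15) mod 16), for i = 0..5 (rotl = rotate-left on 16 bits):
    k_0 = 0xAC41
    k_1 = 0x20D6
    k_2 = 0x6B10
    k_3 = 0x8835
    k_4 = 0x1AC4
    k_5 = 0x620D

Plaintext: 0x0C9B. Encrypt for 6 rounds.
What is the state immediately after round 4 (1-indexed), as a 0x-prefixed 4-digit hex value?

s_0 = plaintext = 0x0C9B
s_1 = Round(s_0, k_0) = 0xE615
s_2 = Round(s_1, k_1) = 0x2D71
s_3 = Round(s_2, k_2) = 0x8E7C
s_4 = Round(s_3, k_3) = 0x3F4F
s_5 = Round(s_4, k_4) = 0x4AEE
s_6 = Round(s_5, k_5) = 0x358C

0x3F4F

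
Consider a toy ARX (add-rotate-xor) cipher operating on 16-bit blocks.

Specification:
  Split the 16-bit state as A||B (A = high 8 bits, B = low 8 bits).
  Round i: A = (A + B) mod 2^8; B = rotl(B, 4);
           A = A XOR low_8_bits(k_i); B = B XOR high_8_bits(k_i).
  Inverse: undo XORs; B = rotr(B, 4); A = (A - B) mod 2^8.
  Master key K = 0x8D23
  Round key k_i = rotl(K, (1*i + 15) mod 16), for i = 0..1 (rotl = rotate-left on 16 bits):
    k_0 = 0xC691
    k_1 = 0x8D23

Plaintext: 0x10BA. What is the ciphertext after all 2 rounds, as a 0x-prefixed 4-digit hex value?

s_0 = plaintext = 0x10BA
s_1 = Round(s_0, k_0) = 0x5B6D
s_2 = Round(s_1, k_1) = 0xEB5B

0xEB5B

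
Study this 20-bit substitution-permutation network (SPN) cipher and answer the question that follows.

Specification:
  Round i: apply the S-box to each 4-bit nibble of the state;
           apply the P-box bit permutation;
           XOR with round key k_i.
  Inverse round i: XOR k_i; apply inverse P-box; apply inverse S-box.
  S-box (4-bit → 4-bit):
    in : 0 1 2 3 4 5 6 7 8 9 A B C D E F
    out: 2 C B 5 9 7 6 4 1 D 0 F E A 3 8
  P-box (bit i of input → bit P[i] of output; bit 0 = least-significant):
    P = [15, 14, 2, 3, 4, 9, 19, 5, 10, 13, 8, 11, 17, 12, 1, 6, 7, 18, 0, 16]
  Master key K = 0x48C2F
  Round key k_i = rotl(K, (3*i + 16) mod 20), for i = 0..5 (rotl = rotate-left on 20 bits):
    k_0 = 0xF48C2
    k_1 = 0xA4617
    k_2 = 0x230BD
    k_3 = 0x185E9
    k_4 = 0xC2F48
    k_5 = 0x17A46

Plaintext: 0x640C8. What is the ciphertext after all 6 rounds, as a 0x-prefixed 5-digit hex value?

s_0 = plaintext = 0x640C8
s_1 = Round(s_0, k_0) = 0x1EAA3
s_2 = Round(s_1, k_1) = 0x9D612
s_3 = Round(s_2, k_2) = 0xBC154
s_4 = Round(s_3, k_3) = 0xC1E32
s_5 = Round(s_4, k_4) = 0x1CB13
s_6 = Round(s_5, k_5) = 0x8C721

0x8C721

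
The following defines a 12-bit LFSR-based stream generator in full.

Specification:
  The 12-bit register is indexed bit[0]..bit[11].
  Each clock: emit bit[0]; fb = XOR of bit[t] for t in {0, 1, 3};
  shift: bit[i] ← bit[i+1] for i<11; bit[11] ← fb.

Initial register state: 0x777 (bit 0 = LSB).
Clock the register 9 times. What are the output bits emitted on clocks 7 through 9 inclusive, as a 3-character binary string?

101

reg_0 = 0x777
clock 1: out=1, reg = 0x3BB
clock 2: out=1, reg = 0x9DD
clock 3: out=1, reg = 0x4EE
clock 4: out=0, reg = 0x277
clock 5: out=1, reg = 0x13B
clock 6: out=1, reg = 0x89D
clock 7: out=1, reg = 0x44E
clock 8: out=0, reg = 0x227
clock 9: out=1, reg = 0x113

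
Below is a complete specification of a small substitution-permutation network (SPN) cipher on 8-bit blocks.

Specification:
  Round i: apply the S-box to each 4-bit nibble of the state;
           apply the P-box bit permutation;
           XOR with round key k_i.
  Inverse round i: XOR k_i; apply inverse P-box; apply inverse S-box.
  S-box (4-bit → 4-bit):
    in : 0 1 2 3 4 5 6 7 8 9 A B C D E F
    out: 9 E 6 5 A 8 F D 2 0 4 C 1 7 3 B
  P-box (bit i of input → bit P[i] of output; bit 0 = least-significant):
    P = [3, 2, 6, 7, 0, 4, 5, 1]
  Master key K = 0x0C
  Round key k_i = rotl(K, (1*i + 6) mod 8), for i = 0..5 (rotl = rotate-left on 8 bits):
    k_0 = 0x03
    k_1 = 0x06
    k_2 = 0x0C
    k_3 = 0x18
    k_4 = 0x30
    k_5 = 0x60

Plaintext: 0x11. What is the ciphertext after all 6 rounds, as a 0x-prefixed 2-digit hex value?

s_0 = plaintext = 0x11
s_1 = Round(s_0, k_0) = 0xF5
s_2 = Round(s_1, k_1) = 0x95
s_3 = Round(s_2, k_2) = 0x8C
s_4 = Round(s_3, k_3) = 0x00
s_5 = Round(s_4, k_4) = 0xBB
s_6 = Round(s_5, k_5) = 0x82

0x82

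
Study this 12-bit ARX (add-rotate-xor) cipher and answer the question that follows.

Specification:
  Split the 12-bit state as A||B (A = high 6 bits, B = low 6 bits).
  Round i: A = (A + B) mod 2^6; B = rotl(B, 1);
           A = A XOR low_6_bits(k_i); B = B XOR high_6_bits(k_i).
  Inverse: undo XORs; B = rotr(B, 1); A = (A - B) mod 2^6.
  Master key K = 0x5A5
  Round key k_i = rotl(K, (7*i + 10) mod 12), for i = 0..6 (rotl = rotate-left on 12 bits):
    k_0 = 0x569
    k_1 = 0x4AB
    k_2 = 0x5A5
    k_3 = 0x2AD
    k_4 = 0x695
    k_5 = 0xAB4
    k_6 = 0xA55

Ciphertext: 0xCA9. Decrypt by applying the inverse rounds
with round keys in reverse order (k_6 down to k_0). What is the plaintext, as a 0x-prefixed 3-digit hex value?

0xECA

s_0 = ciphertext = 0xCA9
s_1 = InvRound(s_0, k_6) = 0x9C0
s_2 = InvRound(s_1, k_5) = 0xF95
s_3 = InvRound(s_2, k_4) = 0x127
s_4 = InvRound(s_3, k_3) = 0xCF6
s_5 = InvRound(s_4, k_2) = 0x190
s_6 = InvRound(s_5, k_1) = 0xB01
s_7 = InvRound(s_6, k_0) = 0xECA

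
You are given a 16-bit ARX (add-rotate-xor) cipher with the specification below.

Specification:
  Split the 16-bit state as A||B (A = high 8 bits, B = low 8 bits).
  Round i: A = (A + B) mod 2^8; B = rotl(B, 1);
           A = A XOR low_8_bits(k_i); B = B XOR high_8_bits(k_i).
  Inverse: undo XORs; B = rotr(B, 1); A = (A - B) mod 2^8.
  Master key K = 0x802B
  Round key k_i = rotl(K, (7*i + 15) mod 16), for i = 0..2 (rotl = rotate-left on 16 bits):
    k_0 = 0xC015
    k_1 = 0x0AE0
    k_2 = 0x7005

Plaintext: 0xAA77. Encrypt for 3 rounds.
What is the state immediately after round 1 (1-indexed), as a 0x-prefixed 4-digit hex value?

0x342E

s_0 = plaintext = 0xAA77
s_1 = Round(s_0, k_0) = 0x342E
s_2 = Round(s_1, k_1) = 0x8256
s_3 = Round(s_2, k_2) = 0xDDDC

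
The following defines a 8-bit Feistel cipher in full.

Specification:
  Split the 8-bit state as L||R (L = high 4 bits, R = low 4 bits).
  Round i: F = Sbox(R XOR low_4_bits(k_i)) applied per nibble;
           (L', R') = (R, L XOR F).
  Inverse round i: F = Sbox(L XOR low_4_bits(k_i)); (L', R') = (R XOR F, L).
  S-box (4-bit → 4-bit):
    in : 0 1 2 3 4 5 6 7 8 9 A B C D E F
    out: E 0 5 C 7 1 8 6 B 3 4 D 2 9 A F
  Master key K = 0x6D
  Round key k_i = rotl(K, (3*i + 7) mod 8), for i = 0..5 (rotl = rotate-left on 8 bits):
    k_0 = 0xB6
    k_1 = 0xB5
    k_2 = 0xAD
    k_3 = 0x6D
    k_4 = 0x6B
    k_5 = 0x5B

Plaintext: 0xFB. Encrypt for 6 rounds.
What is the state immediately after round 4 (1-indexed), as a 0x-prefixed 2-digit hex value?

0x28

s_0 = plaintext = 0xFB
s_1 = Round(s_0, k_0) = 0xB6
s_2 = Round(s_1, k_1) = 0x67
s_3 = Round(s_2, k_2) = 0x72
s_4 = Round(s_3, k_3) = 0x28
s_5 = Round(s_4, k_4) = 0x8E
s_6 = Round(s_5, k_5) = 0xE9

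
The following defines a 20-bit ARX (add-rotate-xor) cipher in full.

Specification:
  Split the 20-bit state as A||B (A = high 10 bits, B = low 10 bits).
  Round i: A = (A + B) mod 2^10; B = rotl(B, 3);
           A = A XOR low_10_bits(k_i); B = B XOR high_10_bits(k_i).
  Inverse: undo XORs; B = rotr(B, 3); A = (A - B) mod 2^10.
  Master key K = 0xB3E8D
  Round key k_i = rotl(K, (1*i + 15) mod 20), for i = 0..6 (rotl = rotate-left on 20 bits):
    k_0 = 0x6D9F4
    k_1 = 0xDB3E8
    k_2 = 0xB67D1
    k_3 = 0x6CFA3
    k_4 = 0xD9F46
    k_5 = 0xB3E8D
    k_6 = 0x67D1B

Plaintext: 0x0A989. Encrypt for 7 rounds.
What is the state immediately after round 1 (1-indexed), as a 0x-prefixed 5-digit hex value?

0x11DFD

s_0 = plaintext = 0x0A989
s_1 = Round(s_0, k_0) = 0x11DFD
s_2 = Round(s_1, k_1) = 0x6B087
s_3 = Round(s_2, k_2) = 0x78AE0
s_4 = Round(s_3, k_3) = 0xD86B6
s_5 = Round(s_4, k_4) = 0x546D2
s_6 = Round(s_5, k_5) = 0xAB85A
s_7 = Round(s_6, k_6) = 0x84F4F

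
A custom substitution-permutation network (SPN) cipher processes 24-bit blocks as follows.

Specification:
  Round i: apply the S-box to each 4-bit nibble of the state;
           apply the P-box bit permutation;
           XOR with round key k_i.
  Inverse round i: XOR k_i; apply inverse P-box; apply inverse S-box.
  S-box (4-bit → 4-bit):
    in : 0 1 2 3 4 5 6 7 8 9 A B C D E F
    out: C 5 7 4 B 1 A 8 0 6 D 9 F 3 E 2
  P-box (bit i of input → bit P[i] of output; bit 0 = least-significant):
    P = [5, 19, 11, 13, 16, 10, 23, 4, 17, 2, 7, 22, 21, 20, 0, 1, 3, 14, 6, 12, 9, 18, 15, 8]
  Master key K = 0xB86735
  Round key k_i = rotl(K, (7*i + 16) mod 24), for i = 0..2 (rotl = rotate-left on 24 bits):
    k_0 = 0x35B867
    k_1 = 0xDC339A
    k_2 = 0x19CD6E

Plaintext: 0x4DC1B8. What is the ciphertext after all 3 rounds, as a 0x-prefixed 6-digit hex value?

s_0 = plaintext = 0x4DC1B8
s_1 = Round(s_0, k_0) = 0x02FBFC
s_2 = Round(s_1, k_1) = 0x86DEF2
s_3 = Round(s_2, k_2) = 0x6191CA

0x6191CA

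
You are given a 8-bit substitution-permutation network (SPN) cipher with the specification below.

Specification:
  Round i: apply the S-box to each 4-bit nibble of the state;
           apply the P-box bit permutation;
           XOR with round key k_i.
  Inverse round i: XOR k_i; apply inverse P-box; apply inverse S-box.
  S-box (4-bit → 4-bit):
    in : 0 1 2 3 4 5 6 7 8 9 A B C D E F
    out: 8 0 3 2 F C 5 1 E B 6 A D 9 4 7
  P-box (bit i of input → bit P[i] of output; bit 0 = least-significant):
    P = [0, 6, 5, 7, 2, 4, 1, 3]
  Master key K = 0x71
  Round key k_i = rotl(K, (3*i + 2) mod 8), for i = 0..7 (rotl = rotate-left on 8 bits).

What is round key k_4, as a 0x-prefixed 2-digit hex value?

0x5C

K = 0x71
k_0 = rotl(K, (3*0+2) mod 8) = rotl(K, 2) = 0xC5
k_1 = rotl(K, (3*1+2) mod 8) = rotl(K, 5) = 0x2E
k_2 = rotl(K, (3*2+2) mod 8) = rotl(K, 0) = 0x71
k_3 = rotl(K, (3*3+2) mod 8) = rotl(K, 3) = 0x8B
k_4 = rotl(K, (3*4+2) mod 8) = rotl(K, 6) = 0x5C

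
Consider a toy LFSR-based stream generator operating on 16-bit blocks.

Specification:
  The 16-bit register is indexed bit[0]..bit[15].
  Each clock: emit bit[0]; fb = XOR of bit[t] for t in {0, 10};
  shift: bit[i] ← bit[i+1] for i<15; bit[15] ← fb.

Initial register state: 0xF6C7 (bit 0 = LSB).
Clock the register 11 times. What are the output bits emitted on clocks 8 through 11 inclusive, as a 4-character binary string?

1011

reg_0 = 0xF6C7
clock 1: out=1, reg = 0x7B63
clock 2: out=1, reg = 0xBDB1
clock 3: out=1, reg = 0x5ED8
clock 4: out=0, reg = 0xAF6C
clock 5: out=0, reg = 0xD7B6
clock 6: out=0, reg = 0xEBDB
clock 7: out=1, reg = 0xF5ED
clock 8: out=1, reg = 0x7AF6
clock 9: out=0, reg = 0x3D7B
clock 10: out=1, reg = 0x1EBD
clock 11: out=1, reg = 0x0F5E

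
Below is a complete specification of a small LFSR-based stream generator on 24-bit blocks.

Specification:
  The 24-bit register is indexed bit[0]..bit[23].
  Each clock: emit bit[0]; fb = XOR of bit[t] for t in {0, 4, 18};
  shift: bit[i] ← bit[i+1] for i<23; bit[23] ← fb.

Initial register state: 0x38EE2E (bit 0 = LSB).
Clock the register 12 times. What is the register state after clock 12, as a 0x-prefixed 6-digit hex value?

reg_0 = 0x38EE2E
clock 1: out=0, reg = 0x1C7717
clock 2: out=1, reg = 0x8E3B8B
clock 3: out=1, reg = 0x471DC5
clock 4: out=1, reg = 0x238EE2
clock 5: out=0, reg = 0x11C771
clock 6: out=1, reg = 0x08E3B8
clock 7: out=0, reg = 0x8471DC
clock 8: out=0, reg = 0x4238EE
clock 9: out=0, reg = 0x211C77
clock 10: out=1, reg = 0x108E3B
clock 11: out=1, reg = 0x08471D
clock 12: out=1, reg = 0x04238E

0x04238E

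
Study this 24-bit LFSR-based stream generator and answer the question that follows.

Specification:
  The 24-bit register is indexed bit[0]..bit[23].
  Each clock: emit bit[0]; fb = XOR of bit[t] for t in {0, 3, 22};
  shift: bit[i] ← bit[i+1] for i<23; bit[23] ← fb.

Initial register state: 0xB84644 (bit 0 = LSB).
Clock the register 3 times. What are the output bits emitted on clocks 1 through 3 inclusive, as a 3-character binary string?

reg_0 = 0xB84644
clock 1: out=0, reg = 0x5C2322
clock 2: out=0, reg = 0xAE1191
clock 3: out=1, reg = 0xD708C8

001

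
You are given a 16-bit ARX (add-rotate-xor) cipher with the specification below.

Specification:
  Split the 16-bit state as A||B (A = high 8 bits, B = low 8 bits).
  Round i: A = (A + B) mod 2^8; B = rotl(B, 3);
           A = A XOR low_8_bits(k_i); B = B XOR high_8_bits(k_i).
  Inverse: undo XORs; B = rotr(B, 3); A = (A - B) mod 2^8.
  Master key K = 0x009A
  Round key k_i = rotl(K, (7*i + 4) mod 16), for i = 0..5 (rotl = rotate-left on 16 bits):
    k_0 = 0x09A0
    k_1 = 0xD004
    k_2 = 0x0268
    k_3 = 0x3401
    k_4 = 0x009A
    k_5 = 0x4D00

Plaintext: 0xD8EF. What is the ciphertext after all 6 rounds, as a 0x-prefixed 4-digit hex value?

0xD972

s_0 = plaintext = 0xD8EF
s_1 = Round(s_0, k_0) = 0x6776
s_2 = Round(s_1, k_1) = 0xD963
s_3 = Round(s_2, k_2) = 0x5419
s_4 = Round(s_3, k_3) = 0x6CFC
s_5 = Round(s_4, k_4) = 0xF2E7
s_6 = Round(s_5, k_5) = 0xD972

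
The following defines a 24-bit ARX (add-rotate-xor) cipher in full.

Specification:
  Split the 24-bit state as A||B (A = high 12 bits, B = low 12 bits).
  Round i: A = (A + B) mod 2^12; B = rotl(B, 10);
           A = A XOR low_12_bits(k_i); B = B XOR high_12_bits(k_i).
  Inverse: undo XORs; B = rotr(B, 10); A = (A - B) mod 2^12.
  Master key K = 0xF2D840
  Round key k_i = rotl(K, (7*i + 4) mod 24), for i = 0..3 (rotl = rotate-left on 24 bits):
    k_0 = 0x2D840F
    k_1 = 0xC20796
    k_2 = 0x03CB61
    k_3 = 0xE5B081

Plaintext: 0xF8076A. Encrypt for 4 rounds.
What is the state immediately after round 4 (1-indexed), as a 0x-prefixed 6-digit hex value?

s_0 = plaintext = 0xF8076A
s_1 = Round(s_0, k_0) = 0x2E5B02
s_2 = Round(s_1, k_1) = 0xA716E0
s_3 = Round(s_2, k_2) = 0xA30184
s_4 = Round(s_3, k_3) = 0xB35E3A

0xB35E3A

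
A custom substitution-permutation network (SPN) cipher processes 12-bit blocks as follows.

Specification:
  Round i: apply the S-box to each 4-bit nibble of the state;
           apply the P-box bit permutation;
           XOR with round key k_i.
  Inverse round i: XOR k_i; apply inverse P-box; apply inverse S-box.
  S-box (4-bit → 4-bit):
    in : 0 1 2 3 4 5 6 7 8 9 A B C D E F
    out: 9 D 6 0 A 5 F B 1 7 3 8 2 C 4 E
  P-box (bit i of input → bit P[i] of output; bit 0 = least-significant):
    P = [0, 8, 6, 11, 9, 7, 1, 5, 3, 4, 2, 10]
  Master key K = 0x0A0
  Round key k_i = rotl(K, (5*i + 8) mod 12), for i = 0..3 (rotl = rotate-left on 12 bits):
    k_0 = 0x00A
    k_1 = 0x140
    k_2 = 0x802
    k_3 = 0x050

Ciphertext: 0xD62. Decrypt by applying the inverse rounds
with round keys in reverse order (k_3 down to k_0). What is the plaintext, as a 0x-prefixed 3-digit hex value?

0x8EA

s_0 = ciphertext = 0xD62
s_1 = InvRound(s_0, k_3) = 0x4D4
s_2 = InvRound(s_1, k_2) = 0xF2D
s_3 = InvRound(s_2, k_1) = 0x101
s_4 = InvRound(s_3, k_0) = 0x8EA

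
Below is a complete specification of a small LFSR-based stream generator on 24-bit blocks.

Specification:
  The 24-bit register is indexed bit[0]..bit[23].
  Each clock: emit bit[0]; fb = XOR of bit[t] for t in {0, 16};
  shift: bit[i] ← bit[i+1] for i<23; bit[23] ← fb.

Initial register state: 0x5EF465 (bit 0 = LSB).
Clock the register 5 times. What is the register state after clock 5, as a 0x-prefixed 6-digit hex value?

reg_0 = 0x5EF465
clock 1: out=1, reg = 0xAF7A32
clock 2: out=0, reg = 0xD7BD19
clock 3: out=1, reg = 0x6BDE8C
clock 4: out=0, reg = 0xB5EF46
clock 5: out=0, reg = 0xDAF7A3

0xDAF7A3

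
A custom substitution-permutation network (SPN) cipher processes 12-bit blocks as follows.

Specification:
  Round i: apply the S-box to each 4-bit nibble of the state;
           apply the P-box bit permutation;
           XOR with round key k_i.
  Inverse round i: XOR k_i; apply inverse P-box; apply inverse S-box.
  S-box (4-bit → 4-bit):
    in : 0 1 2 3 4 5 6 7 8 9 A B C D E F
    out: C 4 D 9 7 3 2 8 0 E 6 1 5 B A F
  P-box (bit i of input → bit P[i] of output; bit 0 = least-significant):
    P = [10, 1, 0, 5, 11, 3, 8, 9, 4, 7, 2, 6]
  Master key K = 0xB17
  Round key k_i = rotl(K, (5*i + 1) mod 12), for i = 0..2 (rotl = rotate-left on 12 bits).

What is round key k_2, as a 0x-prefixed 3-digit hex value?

0xD8B

K = 0xB17
k_0 = rotl(K, (5*0+1) mod 12) = rotl(K, 1) = 0x62F
k_1 = rotl(K, (5*1+1) mod 12) = rotl(K, 6) = 0x5EC
k_2 = rotl(K, (5*2+1) mod 12) = rotl(K, 11) = 0xD8B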